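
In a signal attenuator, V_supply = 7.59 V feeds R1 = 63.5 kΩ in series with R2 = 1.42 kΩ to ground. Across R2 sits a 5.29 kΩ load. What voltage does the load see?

V_out ≈ 0.131 V

R2 ‖ R_L = (1.42 × 5.29)/(1.42 + 5.29) = 1.119 kΩ.
Then V_out = V_supply · R2'/(R1 + R2') = 7.59 × 1.119/64.62 = 0.1315 V.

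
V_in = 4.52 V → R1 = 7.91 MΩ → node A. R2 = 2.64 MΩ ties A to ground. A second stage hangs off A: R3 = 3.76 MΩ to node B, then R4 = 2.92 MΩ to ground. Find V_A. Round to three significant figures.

V_A ≈ 0.873 V

The second stage (R3 + R4 = 6.680 MΩ) loads node A in parallel with R2.
R2 ‖ (R3+R4) = 1.892 MΩ.
So V_A = 4.52 × 0.1930 = 0.8725 V.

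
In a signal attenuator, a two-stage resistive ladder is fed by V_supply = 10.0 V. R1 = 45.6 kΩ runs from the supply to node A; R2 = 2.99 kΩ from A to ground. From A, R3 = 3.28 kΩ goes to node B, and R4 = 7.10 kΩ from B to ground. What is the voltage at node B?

Looking into the second stage from A: R3 + R4 = 10.38 kΩ appears in parallel with R2.
R2 ‖ (R3+R4) = 2.321 kΩ.
V_A = 10.0 × 2.321/(45.6 + 2.321) = 0.4844 V.
Stage 2 is unloaded, so V_B = V_A · R4/(R3+R4) = 0.4844 × 7.10/10.38 = 0.3313 V.

V_B ≈ 0.331 V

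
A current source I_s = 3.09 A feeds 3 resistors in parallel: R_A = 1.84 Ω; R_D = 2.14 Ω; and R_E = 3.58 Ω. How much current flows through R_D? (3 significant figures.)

I ≈ 1.12 A

Conductances: ΣG = 1/1.84 + 1/2.14 + 1/3.58 = 1.290 (1/Ω).
By the current-divider rule, I = I_s · G_k/ΣG = 3.09 × 0.3622 = 1.119 A.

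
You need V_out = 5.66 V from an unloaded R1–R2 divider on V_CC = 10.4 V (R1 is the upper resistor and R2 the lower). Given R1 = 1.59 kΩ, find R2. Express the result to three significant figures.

V_out/V_CC = R2/(R1+R2) = 0.5442.
R2 = R1 · 0.5442/(1 − 0.5442) = 1.899 kΩ.

R2 ≈ 1.90 kΩ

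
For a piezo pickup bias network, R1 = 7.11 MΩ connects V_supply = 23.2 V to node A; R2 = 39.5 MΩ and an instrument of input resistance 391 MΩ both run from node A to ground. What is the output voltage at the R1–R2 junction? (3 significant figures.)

The load sits in parallel with R2, giving an effective lower resistance R2' = R2·R_L/(R2+R_L) = 35.88 MΩ.
Now apply the divider: V_out = 23.2 × 0.8346 = 19.36 V.

V_out ≈ 19.4 V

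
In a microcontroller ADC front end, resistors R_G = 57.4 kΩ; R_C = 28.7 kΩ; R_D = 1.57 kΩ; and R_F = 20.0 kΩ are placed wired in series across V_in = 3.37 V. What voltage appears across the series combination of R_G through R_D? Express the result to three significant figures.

Series total: ΣR = 57.4 + 28.7 + 1.57 + 20.0 = 107.7 kΩ.
R_{R_G..R_D} = 57.4 + 28.7 + 1.57 = 87.67 kΩ.
V = V_in · R/ΣR = 3.37 × 0.8142 = 2.744 V.

V ≈ 2.74 V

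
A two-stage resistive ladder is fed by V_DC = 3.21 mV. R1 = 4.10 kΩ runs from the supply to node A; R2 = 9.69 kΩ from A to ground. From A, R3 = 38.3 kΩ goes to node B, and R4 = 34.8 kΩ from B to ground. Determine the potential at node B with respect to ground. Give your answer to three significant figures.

Looking into the second stage from A: R3 + R4 = 73.10 kΩ appears in parallel with R2.
R2 ‖ (R3+R4) = 8.556 kΩ.
So V_A = 3.21 × 0.6760 = 2.170 mV.
Then the unloaded second divider: V_B = V_A × R4/(R3+R4) = 2.170 × 0.4761 = 1.033 mV.

V_B ≈ 1.03 mV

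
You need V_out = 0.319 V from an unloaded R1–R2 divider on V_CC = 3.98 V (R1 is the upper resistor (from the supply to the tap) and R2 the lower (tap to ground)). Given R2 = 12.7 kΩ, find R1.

R1 ≈ 146 kΩ

The divider ratio is R2/(R1+R2) = 0.319/3.98 = 0.08015.
So R1 = R2 · (V_CC/V_out − 1) = 12.7 × (3.98/0.319 − 1) = 12.7 × 11.48 = 145.8 kΩ.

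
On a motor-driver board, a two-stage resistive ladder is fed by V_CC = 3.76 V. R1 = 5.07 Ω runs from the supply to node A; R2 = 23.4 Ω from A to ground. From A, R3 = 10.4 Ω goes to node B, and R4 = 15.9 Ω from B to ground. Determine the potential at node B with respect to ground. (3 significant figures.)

V_B ≈ 1.61 V

Looking into the second stage from A: R3 + R4 = 26.30 Ω appears in parallel with R2.
Effective lower resistance at A: R2 ‖ 26.30 = 12.38 Ω.
V_A = 3.76 × 12.38/(5.07 + 12.38) = 2.668 V.
Stage 2 is unloaded, so V_B = V_A · R4/(R3+R4) = 2.668 × 15.9/26.30 = 1.613 V.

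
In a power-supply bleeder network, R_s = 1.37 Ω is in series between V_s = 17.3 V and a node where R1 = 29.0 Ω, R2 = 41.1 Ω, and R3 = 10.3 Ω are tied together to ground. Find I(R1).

Combine the parallel branches: R_p = (1/29.0 + 1/41.1 + 1/10.3)⁻¹ = 6.414 Ω.
V_A = 17.3 × 6.414/7.784 = 14.26 V.
Branch current I = V_A/R1 = 14.26/29.0 = 0.4916 A.

I ≈ 0.492 A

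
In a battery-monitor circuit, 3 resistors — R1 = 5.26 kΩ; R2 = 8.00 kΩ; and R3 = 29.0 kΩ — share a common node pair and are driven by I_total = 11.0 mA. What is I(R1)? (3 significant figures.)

Conductances: ΣG = 1/5.26 + 1/8.00 + 1/29.0 = 0.3496 (1/kΩ).
R1 takes the fraction G_k/ΣG = 0.1901/0.3496 = 0.5438, so I = 11.0 × 0.5438 = 5.982 mA.

I ≈ 5.98 mA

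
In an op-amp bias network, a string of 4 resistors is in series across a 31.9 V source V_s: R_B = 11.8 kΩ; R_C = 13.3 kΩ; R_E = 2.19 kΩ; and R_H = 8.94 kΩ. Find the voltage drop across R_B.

ΣR = 11.8 + 13.3 + 2.19 + 8.94 = 36.23 kΩ.
Voltage divider: V = V_s · (11.80 / 36.23) = 31.9 × 0.3257 = 10.39 V.

V ≈ 10.4 V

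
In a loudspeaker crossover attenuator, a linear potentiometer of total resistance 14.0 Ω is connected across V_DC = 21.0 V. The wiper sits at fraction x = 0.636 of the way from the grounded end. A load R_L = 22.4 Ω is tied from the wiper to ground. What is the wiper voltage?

V_out ≈ 11.7 V

Lower segment x·R_p = 8.904 Ω; upper segment (1−x)·R_p = 5.096 Ω.
(x·R_p) ‖ R_L = 6.371 Ω.
Loaded-divider output: V_out = 21.0 × 0.5556 = 11.67 V.
(Unloaded: V_out = x·V_DC = 13.4 V.)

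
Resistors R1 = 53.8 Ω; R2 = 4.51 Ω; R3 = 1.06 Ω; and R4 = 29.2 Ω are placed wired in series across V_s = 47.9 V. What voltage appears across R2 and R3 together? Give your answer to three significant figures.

V ≈ 3.01 V

Series total: ΣR = 53.8 + 4.51 + 1.06 + 29.2 = 88.57 Ω.
R_{R2..R3} = 4.51 + 1.06 = 5.570 Ω.
By the voltage-divider rule, V = 47.9 × 5.570/88.57 = 3.012 V.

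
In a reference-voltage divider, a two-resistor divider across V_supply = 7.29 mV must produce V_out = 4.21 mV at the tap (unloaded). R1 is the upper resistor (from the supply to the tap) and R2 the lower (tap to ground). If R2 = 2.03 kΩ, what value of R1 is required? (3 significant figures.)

R1 ≈ 1.49 kΩ

V_out/V_supply = R2/(R1+R2) = 0.5775.
Rearranging, R1 = R2·(1−k)/k = 2.03 × 0.7316 = 1.485 kΩ.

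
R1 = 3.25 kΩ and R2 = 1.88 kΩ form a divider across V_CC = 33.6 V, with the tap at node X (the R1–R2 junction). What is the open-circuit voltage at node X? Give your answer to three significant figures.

V_th ≈ 12.3 V

Open-circuit (no load on X): V_th = V_CC · R2/(R1 + R2) = 33.6 × 1.88/(3.250 + 1.88) = 12.31 V.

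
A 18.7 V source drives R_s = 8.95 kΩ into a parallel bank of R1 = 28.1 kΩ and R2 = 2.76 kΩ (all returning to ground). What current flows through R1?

I ≈ 0.146 mA

Parallel bank: R_p = 1/(1/28.1 + 1/2.76) = 2.513 kΩ.
V_A by voltage divider: V_A = 18.7 × 2.513/(8.95 + 2.513) = 4.100 V.
Branch current I = V_A/R1 = 4.100/28.1 = 0.1459 mA.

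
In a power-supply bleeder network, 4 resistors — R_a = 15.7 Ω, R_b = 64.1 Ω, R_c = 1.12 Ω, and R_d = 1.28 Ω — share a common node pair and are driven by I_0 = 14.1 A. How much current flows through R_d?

ΣG = 1/15.7 + 1/64.1 + 1/1.12 + 1/1.28 = 1.753.
By the current-divider rule, I = I_0 · G_k/ΣG = 14.1 × 0.4456 = 6.282 A.

I ≈ 6.28 A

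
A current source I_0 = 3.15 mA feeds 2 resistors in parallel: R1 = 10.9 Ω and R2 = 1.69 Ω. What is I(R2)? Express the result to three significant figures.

I ≈ 2.73 mA

Two-branch current divider: I_k = I_0 · R_other/(R_1 + R_2).
So I = 3.15 × 10.9/12.59 = 2.727 mA.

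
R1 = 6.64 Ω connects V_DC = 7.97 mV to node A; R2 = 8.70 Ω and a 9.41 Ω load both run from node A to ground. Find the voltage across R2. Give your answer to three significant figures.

The load sits in parallel with R2, giving an effective lower resistance R2' = R2·R_L/(R2+R_L) = 4.521 Ω.
Now apply the divider: V_out = 7.97 × 0.4050 = 3.228 mV.

V_out ≈ 3.23 mV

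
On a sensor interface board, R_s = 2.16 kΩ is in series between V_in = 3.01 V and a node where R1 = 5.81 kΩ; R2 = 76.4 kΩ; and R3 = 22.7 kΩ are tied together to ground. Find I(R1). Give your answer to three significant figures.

Equivalent of the parallel group: R_p = 4.362 kΩ.
V_A = 3.01 × 4.362/6.522 = 2.013 V.
Branch current I = V_A/R1 = 2.013/5.81 = 0.3465 mA.

I ≈ 0.346 mA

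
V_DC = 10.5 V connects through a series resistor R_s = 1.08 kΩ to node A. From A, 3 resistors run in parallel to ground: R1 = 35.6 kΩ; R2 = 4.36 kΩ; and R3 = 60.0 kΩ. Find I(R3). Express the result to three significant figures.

I ≈ 0.135 mA

Equivalent of the parallel group: R_p = 3.648 kΩ.
V_A by voltage divider: V_A = 10.5 × 3.648/(1.08 + 3.648) = 8.102 V.
I(R3) = V_A / R3 = 8.102/60.0 = 0.1350 mA.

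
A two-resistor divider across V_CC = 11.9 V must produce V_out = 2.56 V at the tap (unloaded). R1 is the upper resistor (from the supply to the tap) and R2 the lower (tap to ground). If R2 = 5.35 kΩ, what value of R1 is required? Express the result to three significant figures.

V_out/V_CC = R2/(R1+R2) = 0.2151.
R1 = R2·(1/k − 1) = 5.35 × 3.648 = 19.52 kΩ.

R1 ≈ 19.5 kΩ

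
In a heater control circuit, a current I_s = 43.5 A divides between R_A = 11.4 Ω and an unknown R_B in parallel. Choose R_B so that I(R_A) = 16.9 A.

R_B ≈ 7.24 Ω

Two-branch current divider: I_A = I_s · R_B/(R_A + R_B).
16.9/43.5 = R_B/(R_A + R_B) → R_B = R_A · (0.3885)/(1 − 0.3885) = 11.4 × 0.6353 = 7.243 Ω.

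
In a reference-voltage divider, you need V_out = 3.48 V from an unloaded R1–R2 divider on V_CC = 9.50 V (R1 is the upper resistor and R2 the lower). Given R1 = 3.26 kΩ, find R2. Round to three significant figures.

Required fraction k = V_out/V_CC = 0.3663.
Rearranging, R2 = R1·k/(1−k) = 3.26 × 0.5781 = 1.885 kΩ.

R2 ≈ 1.88 kΩ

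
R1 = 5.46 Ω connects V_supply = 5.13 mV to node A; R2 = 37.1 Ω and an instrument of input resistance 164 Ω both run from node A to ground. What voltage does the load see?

R2 ‖ R_L = (37.1 × 164)/(37.1 + 164) = 30.26 Ω.
Now apply the divider: V_out = 5.13 × 0.8471 = 4.346 mV.

V_out ≈ 4.35 mV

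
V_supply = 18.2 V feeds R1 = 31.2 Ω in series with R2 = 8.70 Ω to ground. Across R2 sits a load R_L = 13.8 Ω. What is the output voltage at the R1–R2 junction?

V_out ≈ 2.66 V

First combine the lower leg with the load: R2 ‖ R_L = 5.336 Ω.
Now apply the divider: V_out = 18.2 × 0.1460 = 2.658 V.
(Unloaded it would be 3.97 V; the load pulls it down.)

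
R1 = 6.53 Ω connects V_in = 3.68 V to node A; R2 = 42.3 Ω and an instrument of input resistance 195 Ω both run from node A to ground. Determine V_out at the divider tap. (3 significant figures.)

The load sits in parallel with R2, giving an effective lower resistance R2' = R2·R_L/(R2+R_L) = 34.76 Ω.
Voltage divider with the loaded lower leg: V_out = 3.68 × 34.76/(6.53 + 34.76) = 3.68 × 0.8418 = 3.098 V.
(Unloaded it would be 3.19 V; the load pulls it down.)

V_out ≈ 3.10 V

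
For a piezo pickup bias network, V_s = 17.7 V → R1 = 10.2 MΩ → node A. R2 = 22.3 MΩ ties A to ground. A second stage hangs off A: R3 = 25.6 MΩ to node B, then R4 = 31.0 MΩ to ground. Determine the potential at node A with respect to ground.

V_A ≈ 10.8 V

The second stage (R3 + R4 = 56.60 MΩ) loads node A in parallel with R2.
Effective lower resistance at A: R2 ‖ 56.60 = 16.00 MΩ.
First divider: V_A = V_s · 16.00/(10.2 + 16.00) = 10.81 V.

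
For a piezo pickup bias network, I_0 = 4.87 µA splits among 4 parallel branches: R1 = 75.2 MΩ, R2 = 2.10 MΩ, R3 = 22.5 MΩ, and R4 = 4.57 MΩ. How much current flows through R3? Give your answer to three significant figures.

I ≈ 0.288 µA

Conductances: ΣG = 1/75.2 + 1/2.10 + 1/22.5 + 1/4.57 = 0.7528 (1/MΩ).
Current divider: I(R3) = I_0 · G_k/ΣG = 4.87 × (0.04444/0.7528) = 4.87 × 0.05904 = 0.2875 µA.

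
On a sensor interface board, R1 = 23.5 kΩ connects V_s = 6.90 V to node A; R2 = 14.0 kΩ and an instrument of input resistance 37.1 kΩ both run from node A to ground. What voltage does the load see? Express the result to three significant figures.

V_out ≈ 2.08 V

First combine the lower leg with the load: R2 ‖ R_L = 10.16 kΩ.
Now apply the divider: V_out = 6.90 × 0.3019 = 2.083 V.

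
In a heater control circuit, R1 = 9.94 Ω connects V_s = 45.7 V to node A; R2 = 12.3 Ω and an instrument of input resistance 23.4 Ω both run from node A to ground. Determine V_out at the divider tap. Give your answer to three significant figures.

First combine the lower leg with the load: R2 ‖ R_L = 8.062 Ω.
Now apply the divider: V_out = 45.7 × 0.4478 = 20.47 V.

V_out ≈ 20.5 V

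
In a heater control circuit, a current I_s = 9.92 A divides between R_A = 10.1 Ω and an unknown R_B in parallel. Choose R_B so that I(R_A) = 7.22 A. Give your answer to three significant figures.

Two-branch current divider: I_A = I_s · R_B/(R_A + R_B).
7.22/9.92 = R_B/(R_A + R_B) → R_B = R_A · (0.7278)/(1 − 0.7278) = 10.1 × 2.674 = 27.01 Ω.

R_B ≈ 27.0 Ω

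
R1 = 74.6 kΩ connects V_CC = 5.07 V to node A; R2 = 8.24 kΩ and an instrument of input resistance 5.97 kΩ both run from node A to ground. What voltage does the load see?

V_out ≈ 0.225 V

First combine the lower leg with the load: R2 ‖ R_L = 3.462 kΩ.
Voltage divider with the loaded lower leg: V_out = 5.07 × 3.462/(74.6 + 3.462) = 5.07 × 0.04435 = 0.2248 V.
(Unloaded it would be 0.504 V; the load pulls it down.)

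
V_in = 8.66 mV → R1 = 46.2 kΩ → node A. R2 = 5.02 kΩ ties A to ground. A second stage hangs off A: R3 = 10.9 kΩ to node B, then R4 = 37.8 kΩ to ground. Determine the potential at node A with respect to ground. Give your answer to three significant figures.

The second stage (R3 + R4 = 48.70 kΩ) loads node A in parallel with R2.
R2 ‖ (R3+R4) = 4.551 kΩ.
First divider: V_A = V_in · 4.551/(46.2 + 4.551) = 0.7766 mV.

V_A ≈ 0.777 mV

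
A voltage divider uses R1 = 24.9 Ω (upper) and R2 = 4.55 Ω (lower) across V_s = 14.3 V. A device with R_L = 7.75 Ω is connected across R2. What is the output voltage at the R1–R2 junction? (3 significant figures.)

V_out ≈ 1.48 V

R2 ‖ R_L = (4.55 × 7.75)/(4.55 + 7.75) = 2.867 Ω.
Voltage divider with the loaded lower leg: V_out = 14.3 × 2.867/(24.9 + 2.867) = 14.3 × 0.1032 = 1.476 V.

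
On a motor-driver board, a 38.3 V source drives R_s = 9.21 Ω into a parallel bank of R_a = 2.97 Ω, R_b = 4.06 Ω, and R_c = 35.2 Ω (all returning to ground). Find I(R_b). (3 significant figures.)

I ≈ 1.42 A

Parallel bank: R_p = 1/(1/2.97 + 1/4.06 + 1/35.2) = 1.636 Ω.
V_A = 38.3 × 1.636/10.85 = 5.776 V.
Branch current I = V_A/R_b = 5.776/4.06 = 1.423 A.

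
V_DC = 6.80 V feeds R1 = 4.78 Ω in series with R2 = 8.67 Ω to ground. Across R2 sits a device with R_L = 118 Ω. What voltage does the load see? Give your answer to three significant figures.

V_out ≈ 4.27 V

The load sits in parallel with R2, giving an effective lower resistance R2' = R2·R_L/(R2+R_L) = 8.077 Ω.
Now apply the divider: V_out = 6.80 × 0.6282 = 4.272 V.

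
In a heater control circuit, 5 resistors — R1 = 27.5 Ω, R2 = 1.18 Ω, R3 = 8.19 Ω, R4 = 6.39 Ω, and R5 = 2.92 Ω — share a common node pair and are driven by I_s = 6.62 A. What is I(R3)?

I ≈ 0.537 A

Conductances: ΣG = 1/27.5 + 1/1.18 + 1/8.19 + 1/6.39 + 1/2.92 = 1.505 (1/Ω).
R3 takes the fraction G_k/ΣG = 0.1221/1.505 = 0.08114, so I = 6.62 × 0.08114 = 0.5371 A.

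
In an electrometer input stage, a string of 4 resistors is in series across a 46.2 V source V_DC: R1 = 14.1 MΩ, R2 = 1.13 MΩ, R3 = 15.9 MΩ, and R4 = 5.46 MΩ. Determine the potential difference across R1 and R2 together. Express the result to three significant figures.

ΣR = 14.1 + 1.13 + 15.9 + 5.46 = 36.59 MΩ.
R_{R1..R2} = 14.1 + 1.13 = 15.23 MΩ.
Voltage divider: V = V_DC · (15.23 / 36.59) = 46.2 × 0.4162 = 19.23 V.

V ≈ 19.2 V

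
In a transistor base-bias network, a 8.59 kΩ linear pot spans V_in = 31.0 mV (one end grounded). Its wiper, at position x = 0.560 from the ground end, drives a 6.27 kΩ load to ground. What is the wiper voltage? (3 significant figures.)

Split the track: R_lower = x·R_p = 4.810 kΩ, R_upper = (1−x)·R_p = 3.780 kΩ.
R_L loads the lower segment: effective lower R = 2.722 kΩ.
Then V_out = V_in · 2.722/(3.780 + 2.722) = 12.98 mV.

V_out ≈ 13.0 mV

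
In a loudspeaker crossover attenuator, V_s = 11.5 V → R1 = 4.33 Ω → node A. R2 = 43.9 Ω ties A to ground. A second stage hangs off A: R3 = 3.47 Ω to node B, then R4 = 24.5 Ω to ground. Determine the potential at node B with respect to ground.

V_B ≈ 8.04 V

Looking into the second stage from A: R3 + R4 = 27.97 Ω appears in parallel with R2.
Effective lower resistance at A: R2 ‖ 27.97 = 17.08 Ω.
So V_A = 11.5 × 0.7978 = 9.175 V.
V_B = V_A × 0.8759 = 8.037 V.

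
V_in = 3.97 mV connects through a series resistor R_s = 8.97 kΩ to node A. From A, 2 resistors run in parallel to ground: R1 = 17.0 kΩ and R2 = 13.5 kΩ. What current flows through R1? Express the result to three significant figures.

Combine the parallel branches: R_p = (1/17.0 + 1/13.5)⁻¹ = 7.525 kΩ.
V_A = 3.97 × 7.525/16.49 = 1.811 mV.
Branch current I = V_A/R1 = 1.811/17.0 = 0.1065 µA.
(Equivalently: I_total = 0.2407 µA, then current-divider fraction G_k/ΣG = 0.4426.)

I ≈ 0.107 µA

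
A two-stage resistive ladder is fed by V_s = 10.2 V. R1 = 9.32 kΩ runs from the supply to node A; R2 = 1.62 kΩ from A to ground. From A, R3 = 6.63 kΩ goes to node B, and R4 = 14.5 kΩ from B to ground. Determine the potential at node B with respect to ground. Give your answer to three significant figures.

V_B ≈ 0.973 V

Node A sees R2 in parallel with the series input of stage 2, R3 + R4 = 21.13 kΩ.
R2 ‖ (R3+R4) = 1.505 kΩ.
So V_A = 10.2 × 0.1390 = 1.418 V.
V_B = V_A × 0.6862 = 0.9729 V.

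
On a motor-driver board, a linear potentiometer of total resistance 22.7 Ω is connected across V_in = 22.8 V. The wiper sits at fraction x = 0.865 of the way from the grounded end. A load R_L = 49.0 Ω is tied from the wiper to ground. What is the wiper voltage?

V_out ≈ 18.7 V

Lower segment x·R_p = 19.64 Ω; upper segment (1−x)·R_p = 3.065 Ω.
Lower segment in parallel with the load: 19.64 ‖ 49.0 = 14.02 Ω.
Loaded-divider output: V_out = 22.8 × 0.8206 = 18.71 V.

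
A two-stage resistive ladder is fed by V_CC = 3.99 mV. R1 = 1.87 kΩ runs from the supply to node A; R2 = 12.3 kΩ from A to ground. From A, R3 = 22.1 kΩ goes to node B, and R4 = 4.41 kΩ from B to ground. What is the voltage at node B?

Node A sees R2 in parallel with the series input of stage 2, R3 + R4 = 26.51 kΩ.
R2 ‖ (R3+R4) = 8.402 kΩ.
So V_A = 3.99 × 0.8179 = 3.264 mV.
Then the unloaded second divider: V_B = V_A × R4/(R3+R4) = 3.264 × 0.1664 = 0.5429 mV.

V_B ≈ 0.543 mV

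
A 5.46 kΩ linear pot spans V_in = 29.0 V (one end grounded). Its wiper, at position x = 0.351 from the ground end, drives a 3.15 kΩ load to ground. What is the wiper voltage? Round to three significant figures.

Lower segment x·R_p = 1.916 kΩ; upper segment (1−x)·R_p = 3.544 kΩ.
(x·R_p) ‖ R_L = 1.192 kΩ.
V_out = 29.0 × 1.192/(3.544 + 1.192) = 7.298 V.
(Unloaded: V_out = x·V_in = 10.2 V.)

V_out ≈ 7.30 V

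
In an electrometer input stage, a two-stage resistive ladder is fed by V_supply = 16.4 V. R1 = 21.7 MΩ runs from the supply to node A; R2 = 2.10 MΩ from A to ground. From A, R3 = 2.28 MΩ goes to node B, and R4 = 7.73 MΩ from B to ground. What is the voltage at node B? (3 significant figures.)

Looking into the second stage from A: R3 + R4 = 10.01 MΩ appears in parallel with R2.
R2 ‖ (R3+R4) = 1.736 MΩ.
V_A = 16.4 × 1.736/(21.7 + 1.736) = 1.215 V.
Then the unloaded second divider: V_B = V_A × R4/(R3+R4) = 1.215 × 0.7722 = 0.9380 V.

V_B ≈ 0.938 V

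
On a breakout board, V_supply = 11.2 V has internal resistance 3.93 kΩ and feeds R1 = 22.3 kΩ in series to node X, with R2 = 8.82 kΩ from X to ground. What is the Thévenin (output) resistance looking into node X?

R_th ≈ 6.60 kΩ

R1' = 3.93 + 22.3 = 26.23 kΩ (source resistance + R1).
Looking into X with the source shorted: R_th = R1'·R2/(R1'+R2) = 26.23 × 8.82/35.05 = 6.601 kΩ.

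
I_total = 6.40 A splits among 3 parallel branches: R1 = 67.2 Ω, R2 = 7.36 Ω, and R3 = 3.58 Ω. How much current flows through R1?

Total conductance ΣG = 1/67.2 + 1/7.36 + 1/3.58 = 0.4301 (units of 1/Ω).
Current divider: I(R1) = I_total · G_k/ΣG = 6.40 × (0.01488/0.4301) = 6.40 × 0.03460 = 0.2214 A.

I ≈ 0.221 A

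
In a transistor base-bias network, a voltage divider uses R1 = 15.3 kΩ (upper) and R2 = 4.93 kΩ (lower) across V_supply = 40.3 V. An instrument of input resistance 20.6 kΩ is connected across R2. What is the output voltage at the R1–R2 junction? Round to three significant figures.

V_out ≈ 8.32 V

The load sits in parallel with R2, giving an effective lower resistance R2' = R2·R_L/(R2+R_L) = 3.978 kΩ.
Now apply the divider: V_out = 40.3 × 0.2063 = 8.316 V.
(Unloaded it would be 9.82 V; the load pulls it down.)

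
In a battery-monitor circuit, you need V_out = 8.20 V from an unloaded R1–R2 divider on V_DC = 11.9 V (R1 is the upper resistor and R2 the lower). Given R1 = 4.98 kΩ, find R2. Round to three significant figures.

Required fraction k = V_out/V_DC = 0.6891.
R2 = R1 · 0.6891/(1 − 0.6891) = 11.04 kΩ.

R2 ≈ 11.0 kΩ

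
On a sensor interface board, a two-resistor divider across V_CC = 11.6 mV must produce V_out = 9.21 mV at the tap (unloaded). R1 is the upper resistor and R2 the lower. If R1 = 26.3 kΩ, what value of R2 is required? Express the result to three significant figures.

Required fraction k = V_out/V_CC = 0.7940.
R2 = R1 · 0.7940/(1 − 0.7940) = 101.3 kΩ.

R2 ≈ 101 kΩ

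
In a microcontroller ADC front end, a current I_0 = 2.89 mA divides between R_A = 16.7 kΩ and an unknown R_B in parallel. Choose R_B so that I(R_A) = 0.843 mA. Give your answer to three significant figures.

Two-branch current divider: I_A = I_0 · R_B/(R_A + R_B).
With f = 0.2917, R_B = R_A · f/(1−f) = 16.7 × 0.4118 = 6.877 kΩ.

R_B ≈ 6.88 kΩ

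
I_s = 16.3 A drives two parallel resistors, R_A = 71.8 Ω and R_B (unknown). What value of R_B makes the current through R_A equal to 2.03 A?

R_B ≈ 10.2 Ω

The fraction through R_A equals R_B/(R_A+R_B).
With f = 0.1245, R_B = R_A · f/(1−f) = 71.8 × 0.1423 = 10.21 Ω.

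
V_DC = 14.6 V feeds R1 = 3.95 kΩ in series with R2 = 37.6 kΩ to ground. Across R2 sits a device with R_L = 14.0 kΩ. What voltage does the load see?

V_out ≈ 10.5 V

First combine the lower leg with the load: R2 ‖ R_L = 10.20 kΩ.
Now apply the divider: V_out = 14.6 × 0.7209 = 10.52 V.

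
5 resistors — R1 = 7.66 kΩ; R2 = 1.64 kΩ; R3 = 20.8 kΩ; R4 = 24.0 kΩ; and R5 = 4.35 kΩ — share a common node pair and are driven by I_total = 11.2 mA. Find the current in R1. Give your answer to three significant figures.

Total conductance ΣG = 1/7.66 + 1/1.64 + 1/20.8 + 1/24.0 + 1/4.35 = 1.060 (units of 1/kΩ).
R1 takes the fraction G_k/ΣG = 0.1305/1.060 = 0.1232, so I = 11.2 × 0.1232 = 1.379 mA.

I ≈ 1.38 mA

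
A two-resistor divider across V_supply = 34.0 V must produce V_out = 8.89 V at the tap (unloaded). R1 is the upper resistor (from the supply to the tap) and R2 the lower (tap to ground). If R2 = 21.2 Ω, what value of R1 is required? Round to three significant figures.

The divider ratio is R2/(R1+R2) = 8.89/34.0 = 0.2615.
So R1 = R2 · (V_supply/V_out − 1) = 21.2 × (34.0/8.89 − 1) = 21.2 × 2.825 = 59.88 Ω.

R1 ≈ 59.9 Ω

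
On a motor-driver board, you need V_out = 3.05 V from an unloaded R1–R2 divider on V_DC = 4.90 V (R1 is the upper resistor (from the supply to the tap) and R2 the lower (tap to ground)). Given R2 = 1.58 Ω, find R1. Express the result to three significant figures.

Required fraction k = V_out/V_DC = 0.6224.
R1 = R2·(1/k − 1) = 1.58 × 0.6066 = 0.9584 Ω.

R1 ≈ 0.958 Ω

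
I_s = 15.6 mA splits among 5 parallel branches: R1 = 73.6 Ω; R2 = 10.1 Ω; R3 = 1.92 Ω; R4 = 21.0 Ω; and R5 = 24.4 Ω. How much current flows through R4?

I ≈ 1.03 mA

ΣG = 1/73.6 + 1/10.1 + 1/1.92 + 1/21.0 + 1/24.4 = 0.7220.
By the current-divider rule, I = I_s · G_k/ΣG = 15.6 × 0.06595 = 1.029 mA.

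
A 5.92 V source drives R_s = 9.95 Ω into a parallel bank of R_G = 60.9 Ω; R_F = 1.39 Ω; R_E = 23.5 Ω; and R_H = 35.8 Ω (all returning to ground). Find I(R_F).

Combine the parallel branches: R_p = (1/60.9 + 1/1.39 + 1/23.5 + 1/35.8)⁻¹ = 1.240 Ω.
V_A by voltage divider: V_A = 5.92 × 1.240/(9.95 + 1.240) = 0.6561 V.
I(R_F) = V_A / R_F = 0.6561/1.39 = 0.4720 A.

I ≈ 0.472 A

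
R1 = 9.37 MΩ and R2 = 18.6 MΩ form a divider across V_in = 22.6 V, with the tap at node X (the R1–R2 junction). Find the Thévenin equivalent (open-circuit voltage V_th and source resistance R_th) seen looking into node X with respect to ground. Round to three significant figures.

V_th is the unloaded tap voltage: V_in · R2/(R1+R2) = 22.6 × 0.6650 = 15.03 V.
With V_in suppressed (replaced by a short), R_th = R1 ‖ R2 = (9.370 × 18.6)/(9.370 + 18.6) = 6.231 MΩ.

V_th ≈ 15.0 V, R_th ≈ 6.23 MΩ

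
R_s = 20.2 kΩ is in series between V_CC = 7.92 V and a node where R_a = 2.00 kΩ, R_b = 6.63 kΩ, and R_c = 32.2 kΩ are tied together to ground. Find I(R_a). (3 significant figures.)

I ≈ 0.268 mA

Parallel bank: R_p = 1/(1/2.00 + 1/6.63 + 1/32.2) = 1.467 kΩ.
Node voltage V_A = V_CC · R_p/(R_s + R_p) = 7.92 × 0.06769 = 0.5361 V.
I(R_a) = V_A / R_a = 0.5361/2.00 = 0.2680 mA.
(Check via current divider: I_total = 0.3655 mA; share G_k/ΣG = 0.7333 → same result.)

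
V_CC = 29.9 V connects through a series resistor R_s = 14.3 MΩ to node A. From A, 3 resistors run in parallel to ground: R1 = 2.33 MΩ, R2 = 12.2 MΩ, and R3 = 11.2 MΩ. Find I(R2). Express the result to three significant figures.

I ≈ 0.256 µA

Equivalent of the parallel group: R_p = 1.665 MΩ.
V_A by voltage divider: V_A = 29.9 × 1.665/(14.3 + 1.665) = 3.119 V.
Branch current I = V_A/R2 = 3.119/12.2 = 0.2557 µA.
(Check via current divider: I_total = 1.873 µA; share G_k/ΣG = 0.1365 → same result.)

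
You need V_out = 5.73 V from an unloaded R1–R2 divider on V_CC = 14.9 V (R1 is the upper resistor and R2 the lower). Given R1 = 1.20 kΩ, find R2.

R2 ≈ 0.750 kΩ

Required fraction k = V_out/V_CC = 0.3846.
So R2 = R1 · V_out/(V_CC − V_out) = 1.20 × 5.73/(14.9 − 5.73) = 1.20 × 0.6249 = 0.7498 kΩ.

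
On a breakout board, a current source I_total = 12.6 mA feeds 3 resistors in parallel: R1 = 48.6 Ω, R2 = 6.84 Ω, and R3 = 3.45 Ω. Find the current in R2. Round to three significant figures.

Conductances: ΣG = 1/48.6 + 1/6.84 + 1/3.45 = 0.4566 (1/Ω).
Current divider: I(R2) = I_total · G_k/ΣG = 12.6 × (0.1462/0.4566) = 12.6 × 0.3202 = 4.034 mA.

I ≈ 4.03 mA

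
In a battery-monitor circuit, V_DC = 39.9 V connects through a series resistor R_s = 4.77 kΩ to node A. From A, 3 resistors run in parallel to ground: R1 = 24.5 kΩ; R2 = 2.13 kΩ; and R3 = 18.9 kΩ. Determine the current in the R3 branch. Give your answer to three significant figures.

Parallel bank: R_p = 1/(1/24.5 + 1/2.13 + 1/18.9) = 1.776 kΩ.
Node voltage V_A = V_DC · R_p/(R_s + R_p) = 39.9 × 0.2713 = 10.82 V.
I(R3) = V_A / R3 = 10.82/18.9 = 0.5727 mA.

I ≈ 0.573 mA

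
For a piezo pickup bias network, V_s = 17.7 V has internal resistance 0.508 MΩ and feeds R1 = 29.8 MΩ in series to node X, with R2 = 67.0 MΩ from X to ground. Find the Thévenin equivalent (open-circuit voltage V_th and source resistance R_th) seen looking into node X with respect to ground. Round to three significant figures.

R1' = 0.508 + 29.8 = 30.31 MΩ (source resistance + R1).
Open-circuit (no load on X): V_th = V_s · R2/(R1' + R2) = 17.7 × 67.0/(30.31 + 67.0) = 12.19 V.
Zeroing V_s shorts the top of R1' to ground, so R_th = R1' ‖ R2 = 20.87 MΩ.

V_th ≈ 12.2 V, R_th ≈ 20.9 MΩ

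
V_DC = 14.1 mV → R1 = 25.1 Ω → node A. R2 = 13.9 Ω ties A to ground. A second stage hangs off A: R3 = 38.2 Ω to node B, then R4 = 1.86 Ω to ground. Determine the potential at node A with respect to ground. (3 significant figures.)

The second stage (R3 + R4 = 40.06 Ω) loads node A in parallel with R2.
Effective lower resistance at A: R2 ‖ 40.06 = 10.32 Ω.
V_A = 14.1 × 10.32/(25.1 + 10.32) = 4.108 mV.

V_A ≈ 4.11 mV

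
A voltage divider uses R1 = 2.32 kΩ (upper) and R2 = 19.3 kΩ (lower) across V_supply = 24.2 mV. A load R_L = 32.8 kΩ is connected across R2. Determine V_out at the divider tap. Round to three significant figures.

V_out ≈ 20.3 mV

First combine the lower leg with the load: R2 ‖ R_L = 12.15 kΩ.
Voltage divider with the loaded lower leg: V_out = 24.2 × 12.15/(2.32 + 12.15) = 24.2 × 0.8397 = 20.32 mV.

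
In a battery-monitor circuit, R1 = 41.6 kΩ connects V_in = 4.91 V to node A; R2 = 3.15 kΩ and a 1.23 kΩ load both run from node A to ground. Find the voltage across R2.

V_out ≈ 0.102 V

First combine the lower leg with the load: R2 ‖ R_L = 0.8846 kΩ.
Voltage divider with the loaded lower leg: V_out = 4.91 × 0.8846/(41.6 + 0.8846) = 4.91 × 0.02082 = 0.1022 V.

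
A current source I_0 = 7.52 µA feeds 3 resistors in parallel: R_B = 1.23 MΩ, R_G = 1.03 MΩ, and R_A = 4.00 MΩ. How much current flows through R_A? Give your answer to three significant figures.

I ≈ 0.924 µA

ΣG = 1/1.23 + 1/1.03 + 1/4.00 = 2.034.
R_A takes the fraction G_k/ΣG = 0.2500/2.034 = 0.1229, so I = 7.52 × 0.1229 = 0.9243 µA.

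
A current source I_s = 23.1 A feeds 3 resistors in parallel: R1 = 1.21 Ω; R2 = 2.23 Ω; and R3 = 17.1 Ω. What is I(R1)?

I ≈ 14.3 A

ΣG = 1/1.21 + 1/2.23 + 1/17.1 = 1.333.
R1 takes the fraction G_k/ΣG = 0.8264/1.333 = 0.6198, so I = 23.1 × 0.6198 = 14.32 A.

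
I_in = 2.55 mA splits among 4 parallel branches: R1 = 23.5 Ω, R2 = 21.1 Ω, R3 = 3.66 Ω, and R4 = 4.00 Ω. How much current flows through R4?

I ≈ 1.04 mA

Total conductance ΣG = 1/23.5 + 1/21.1 + 1/3.66 + 1/4.00 = 0.6132 (units of 1/Ω).
R4 takes the fraction G_k/ΣG = 0.2500/0.6132 = 0.4077, so I = 2.55 × 0.4077 = 1.040 mA.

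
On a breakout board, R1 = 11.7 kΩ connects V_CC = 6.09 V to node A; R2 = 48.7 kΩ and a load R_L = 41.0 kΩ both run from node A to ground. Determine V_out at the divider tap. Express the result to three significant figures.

The load sits in parallel with R2, giving an effective lower resistance R2' = R2·R_L/(R2+R_L) = 22.26 kΩ.
Voltage divider with the loaded lower leg: V_out = 6.09 × 22.26/(11.7 + 22.26) = 6.09 × 0.6555 = 3.992 V.

V_out ≈ 3.99 V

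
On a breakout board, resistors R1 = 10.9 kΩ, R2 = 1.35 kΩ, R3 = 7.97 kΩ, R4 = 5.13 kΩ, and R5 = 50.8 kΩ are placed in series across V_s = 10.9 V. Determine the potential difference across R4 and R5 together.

Total series resistance ΣR = 10.9 + 1.35 + 7.97 + 5.13 + 50.8 = 76.15 kΩ.
R_{R4..R5} = 5.13 + 50.8 = 55.93 kΩ.
By the voltage-divider rule, V = 10.9 × 55.93/76.15 = 8.006 V.

V ≈ 8.01 V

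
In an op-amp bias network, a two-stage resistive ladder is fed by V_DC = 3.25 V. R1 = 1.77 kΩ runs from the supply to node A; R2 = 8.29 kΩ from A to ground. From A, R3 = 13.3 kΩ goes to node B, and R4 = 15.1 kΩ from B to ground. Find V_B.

Node A sees R2 in parallel with the series input of stage 2, R3 + R4 = 28.40 kΩ.
R2 ‖ (R3+R4) = 6.417 kΩ.
First divider: V_A = V_DC · 6.417/(1.77 + 6.417) = 2.547 V.
Stage 2 is unloaded, so V_B = V_A · R4/(R3+R4) = 2.547 × 15.1/28.40 = 1.354 V.

V_B ≈ 1.35 V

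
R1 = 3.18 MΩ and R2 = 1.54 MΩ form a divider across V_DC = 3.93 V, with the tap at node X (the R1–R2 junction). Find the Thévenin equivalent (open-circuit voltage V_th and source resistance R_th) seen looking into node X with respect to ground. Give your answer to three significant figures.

V_th ≈ 1.28 V, R_th ≈ 1.04 MΩ

With X open, the divider is unloaded: V_th = 3.93 × 1.54/4.720 = 1.282 V.
Looking into X with the source shorted: R_th = R1·R2/(R1+R2) = 3.180 × 1.54/4.720 = 1.038 MΩ.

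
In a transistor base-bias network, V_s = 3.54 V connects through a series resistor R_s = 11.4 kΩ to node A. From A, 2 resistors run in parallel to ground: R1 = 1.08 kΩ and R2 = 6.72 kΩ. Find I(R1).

Combine the parallel branches: R_p = (1/1.08 + 1/6.72)⁻¹ = 0.9305 kΩ.
V_A by voltage divider: V_A = 3.54 × 0.9305/(11.4 + 0.9305) = 0.2671 V.
Branch current I = V_A/R1 = 0.2671/1.08 = 0.2473 mA.

I ≈ 0.247 mA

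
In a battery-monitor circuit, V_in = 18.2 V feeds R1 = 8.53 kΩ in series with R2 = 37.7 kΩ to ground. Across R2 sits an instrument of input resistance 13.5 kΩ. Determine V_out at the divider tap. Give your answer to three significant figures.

V_out ≈ 9.79 V

The load sits in parallel with R2, giving an effective lower resistance R2' = R2·R_L/(R2+R_L) = 9.940 kΩ.
Then V_out = V_in · R2'/(R1 + R2') = 18.2 × 9.940/18.47 = 9.795 V.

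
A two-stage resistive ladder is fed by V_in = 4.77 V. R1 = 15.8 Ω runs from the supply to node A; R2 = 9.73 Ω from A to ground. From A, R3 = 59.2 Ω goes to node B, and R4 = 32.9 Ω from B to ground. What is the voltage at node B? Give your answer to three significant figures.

Looking into the second stage from A: R3 + R4 = 92.10 Ω appears in parallel with R2.
Effective lower resistance at A: R2 ‖ 92.10 = 8.800 Ω.
First divider: V_A = V_in · 8.800/(15.8 + 8.800) = 1.706 V.
Then the unloaded second divider: V_B = V_A × R4/(R3+R4) = 1.706 × 0.3572 = 0.6096 V.

V_B ≈ 0.610 V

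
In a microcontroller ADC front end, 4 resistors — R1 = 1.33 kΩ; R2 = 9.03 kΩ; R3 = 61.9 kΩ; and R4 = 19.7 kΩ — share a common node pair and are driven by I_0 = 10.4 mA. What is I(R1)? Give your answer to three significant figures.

I ≈ 8.41 mA

Total conductance ΣG = 1/1.33 + 1/9.03 + 1/61.9 + 1/19.7 = 0.9295 (units of 1/kΩ).
R1 takes the fraction G_k/ΣG = 0.7519/0.9295 = 0.8089, so I = 10.4 × 0.8089 = 8.412 mA.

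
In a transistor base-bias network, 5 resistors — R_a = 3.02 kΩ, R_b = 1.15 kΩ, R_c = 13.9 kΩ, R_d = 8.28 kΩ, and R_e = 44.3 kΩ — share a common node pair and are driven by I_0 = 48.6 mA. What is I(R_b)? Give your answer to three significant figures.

Conductances: ΣG = 1/3.02 + 1/1.15 + 1/13.9 + 1/8.28 + 1/44.3 = 1.416 (1/kΩ).
Current divider: I(R_b) = I_0 · G_k/ΣG = 48.6 × (0.8696/1.416) = 48.6 × 0.6141 = 29.85 mA.

I ≈ 29.8 mA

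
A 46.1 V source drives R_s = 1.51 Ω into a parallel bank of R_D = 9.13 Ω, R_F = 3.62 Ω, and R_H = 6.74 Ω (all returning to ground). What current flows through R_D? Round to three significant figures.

Combine the parallel branches: R_p = (1/9.13 + 1/3.62 + 1/6.74)⁻¹ = 1.872 Ω.
Node voltage V_A = V_DC · R_p/(R_s + R_p) = 46.1 × 0.5535 = 25.52 V.
I(R_D) = V_A / R_D = 25.52/9.13 = 2.795 A.
(Equivalently: I_total = 13.63 A, then current-divider fraction G_k/ΣG = 0.2051.)

I ≈ 2.79 A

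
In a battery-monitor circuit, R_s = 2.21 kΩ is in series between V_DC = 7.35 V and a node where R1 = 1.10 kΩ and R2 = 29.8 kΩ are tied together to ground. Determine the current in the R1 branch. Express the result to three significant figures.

Parallel bank: R_p = 1/(1/1.10 + 1/29.8) = 1.061 kΩ.
V_A = 7.35 × 1.061/3.271 = 2.384 V.
Branch current I = V_A/R1 = 2.384/1.10 = 2.167 mA.
(Check via current divider: I_total = 2.247 mA; share G_k/ΣG = 0.9644 → same result.)

I ≈ 2.17 mA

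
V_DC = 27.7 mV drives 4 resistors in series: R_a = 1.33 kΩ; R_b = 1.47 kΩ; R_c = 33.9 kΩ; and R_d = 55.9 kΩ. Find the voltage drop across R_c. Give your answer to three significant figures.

Total series resistance ΣR = 1.33 + 1.47 + 33.9 + 55.9 = 92.60 kΩ.
Voltage divider: V = V_DC · (33.90 / 92.60) = 27.7 × 0.3661 = 10.14 mV.

V ≈ 10.1 mV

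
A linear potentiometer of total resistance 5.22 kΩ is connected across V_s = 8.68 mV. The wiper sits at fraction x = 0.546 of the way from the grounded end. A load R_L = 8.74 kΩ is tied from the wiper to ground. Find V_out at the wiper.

V_out ≈ 4.13 mV

Lower segment x·R_p = 2.850 kΩ; upper segment (1−x)·R_p = 2.370 kΩ.
R_L loads the lower segment: effective lower R = 2.149 kΩ.
Loaded-divider output: V_out = 8.68 × 0.4756 = 4.128 mV.
(Unloaded: V_out = x·V_s = 4.74 mV.)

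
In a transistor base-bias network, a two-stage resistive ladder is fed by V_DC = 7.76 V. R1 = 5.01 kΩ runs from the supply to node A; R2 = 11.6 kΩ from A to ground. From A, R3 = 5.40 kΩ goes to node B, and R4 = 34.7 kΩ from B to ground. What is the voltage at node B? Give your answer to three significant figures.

V_B ≈ 4.31 V

Looking into the second stage from A: R3 + R4 = 40.10 kΩ appears in parallel with R2.
Effective lower resistance at A: R2 ‖ 40.10 = 8.997 kΩ.
So V_A = 7.76 × 0.6423 = 4.984 V.
V_B = V_A × 0.8653 = 4.313 V.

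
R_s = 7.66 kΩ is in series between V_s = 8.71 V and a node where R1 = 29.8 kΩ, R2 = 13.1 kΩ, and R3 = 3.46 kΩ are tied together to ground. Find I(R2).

I ≈ 0.164 mA

Combine the parallel branches: R_p = (1/29.8 + 1/13.1 + 1/3.46)⁻¹ = 2.507 kΩ.
V_A = 8.71 × 2.507/10.17 = 2.148 V.
Branch current I = V_A/R2 = 2.148/13.1 = 0.1639 mA.
(Equivalently: I_total = 0.8567 mA, then current-divider fraction G_k/ΣG = 0.1914.)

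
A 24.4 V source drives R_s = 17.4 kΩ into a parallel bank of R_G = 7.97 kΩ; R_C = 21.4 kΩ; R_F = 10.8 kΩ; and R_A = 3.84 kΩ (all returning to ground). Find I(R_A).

Parallel bank: R_p = 1/(1/7.97 + 1/21.4 + 1/10.8 + 1/3.84) = 1.904 kΩ.
Node voltage V_A = V_s · R_p/(R_s + R_p) = 24.4 × 0.09863 = 2.407 V.
Branch current I = V_A/R_A = 2.407/3.84 = 0.6267 mA.

I ≈ 0.627 mA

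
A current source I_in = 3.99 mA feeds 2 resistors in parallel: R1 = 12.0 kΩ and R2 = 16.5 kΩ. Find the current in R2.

I ≈ 1.68 mA

Two-branch current divider: I_k = I_in · R_other/(R_1 + R_2).
I(R2) = 3.99 × 12.0/(12.0 + 16.5) = 3.99 × 0.4211 = 1.680 mA.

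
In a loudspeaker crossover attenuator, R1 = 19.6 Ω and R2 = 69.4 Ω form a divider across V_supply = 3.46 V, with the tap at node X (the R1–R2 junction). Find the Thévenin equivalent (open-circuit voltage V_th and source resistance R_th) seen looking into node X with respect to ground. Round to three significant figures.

With X open, the divider is unloaded: V_th = 3.46 × 69.4/89.00 = 2.698 V.
Zeroing V_supply shorts the top of R1 to ground, so R_th = R1 ‖ R2 = 15.28 Ω.

V_th ≈ 2.70 V, R_th ≈ 15.3 Ω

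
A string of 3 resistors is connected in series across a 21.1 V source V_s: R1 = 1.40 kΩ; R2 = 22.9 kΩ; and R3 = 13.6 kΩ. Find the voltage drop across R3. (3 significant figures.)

Total series resistance ΣR = 1.40 + 22.9 + 13.6 = 37.90 kΩ.
By the voltage-divider rule, V = 21.1 × 13.60/37.90 = 7.572 V.

V ≈ 7.57 V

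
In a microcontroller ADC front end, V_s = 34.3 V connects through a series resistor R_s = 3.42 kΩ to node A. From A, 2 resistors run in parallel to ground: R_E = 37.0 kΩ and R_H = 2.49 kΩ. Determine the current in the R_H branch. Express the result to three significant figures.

Equivalent of the parallel group: R_p = 2.333 kΩ.
Node voltage V_A = V_s · R_p/(R_s + R_p) = 34.3 × 0.4055 = 13.91 V.
Branch current I = V_A/R_H = 13.91/2.49 = 5.586 mA.

I ≈ 5.59 mA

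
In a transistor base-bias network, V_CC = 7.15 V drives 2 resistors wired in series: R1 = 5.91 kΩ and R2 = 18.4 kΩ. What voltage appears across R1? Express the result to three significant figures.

V ≈ 1.74 V

ΣR = 5.91 + 18.4 = 24.31 kΩ.
V = V_CC · R/ΣR = 7.15 × 0.2431 = 1.738 V.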